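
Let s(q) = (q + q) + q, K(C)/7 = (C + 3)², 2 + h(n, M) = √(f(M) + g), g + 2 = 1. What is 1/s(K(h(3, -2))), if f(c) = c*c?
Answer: 1/21 - √3/42 ≈ 0.0063797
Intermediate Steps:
g = -1 (g = -2 + 1 = -1)
f(c) = c²
h(n, M) = -2 + √(-1 + M²) (h(n, M) = -2 + √(M² - 1) = -2 + √(-1 + M²))
K(C) = 7*(3 + C)² (K(C) = 7*(C + 3)² = 7*(3 + C)²)
s(q) = 3*q (s(q) = 2*q + q = 3*q)
1/s(K(h(3, -2))) = 1/(3*(7*(3 + (-2 + √(-1 + (-2)²)))²)) = 1/(3*(7*(3 + (-2 + √(-1 + 4)))²)) = 1/(3*(7*(3 + (-2 + √3))²)) = 1/(3*(7*(1 + √3)²)) = 1/(21*(1 + √3)²)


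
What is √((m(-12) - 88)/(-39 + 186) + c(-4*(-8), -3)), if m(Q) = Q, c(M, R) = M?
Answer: 2*√3453/21 ≈ 5.5964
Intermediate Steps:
√((m(-12) - 88)/(-39 + 186) + c(-4*(-8), -3)) = √((-12 - 88)/(-39 + 186) - 4*(-8)) = √(-100/147 + 32) = √(4604/147) = 2*√3453/21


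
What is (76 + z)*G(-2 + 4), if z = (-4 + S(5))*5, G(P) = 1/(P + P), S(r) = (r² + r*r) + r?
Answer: 331/4 ≈ 82.750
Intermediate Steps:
S(r) = r + 2*r² (S(r) = (r² + r²) + r = 2*r² + r = r + 2*r²)
G(P) = 1/(2*P)
z = 255 (z = (-4 + 5*(1 + 2*5))*5 = (-4 + 5*(1 + 10))*5 = (-4 + 5*11)*5 = (-4 + 55)*5 = 51*5 = 255)
(76 + z)*G(-2 + 4) = (76 + 255)*(1/(2*(-2 + 4))) = 331*((½)/2) = 331*((½)*(½)) = 331*(¼) = 331/4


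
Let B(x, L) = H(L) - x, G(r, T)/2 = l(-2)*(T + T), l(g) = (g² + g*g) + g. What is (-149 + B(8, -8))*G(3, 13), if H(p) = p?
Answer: -51480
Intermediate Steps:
l(g) = g + 2*g² (l(g) = (g² + g²) + g = 2*g² + g = g + 2*g²)
G(r, T) = 24*T (G(r, T) = 2*((-2*(1 + 2*(-2)))*(T + T)) = 2*((-2*(1 - 4))*(2*T)) = 2*((-2*(-3))*(2*T)) = 2*(6*(2*T)) = 2*(12*T) = 24*T)
B(x, L) = L - x
(-149 + B(8, -8))*G(3, 13) = (-149 + (-8 - 1*8))*(24*13) = (-149 + (-8 - 8))*312 = (-149 - 16)*312 = -165*312 = -51480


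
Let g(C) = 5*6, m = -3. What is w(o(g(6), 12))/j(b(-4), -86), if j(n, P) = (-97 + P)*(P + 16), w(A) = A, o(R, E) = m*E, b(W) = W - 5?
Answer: -6/2135 ≈ -0.0028103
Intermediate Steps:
b(W) = -5 + W
g(C) = 30
o(R, E) = -3*E
j(n, P) = (-97 + P)*(16 + P)
w(o(g(6), 12))/j(b(-4), -86) = (-3*12)/(-1552 + (-86)**2 - 81*(-86)) = -36/(-1552 + 7396 + 6966) = -36/12810 = -36*1/12810 = -6/2135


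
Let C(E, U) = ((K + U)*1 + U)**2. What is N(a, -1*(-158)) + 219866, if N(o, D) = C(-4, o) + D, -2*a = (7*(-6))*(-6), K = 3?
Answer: 282025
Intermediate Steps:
C(E, U) = (3 + 2*U)**2 (C(E, U) = ((3 + U)*1 + U)**2 = ((3 + U) + U)**2 = (3 + 2*U)**2)
a = -126 (a = -7*(-6)*(-6)/2 = -(-21)*(-6) = -1/2*252 = -126)
N(o, D) = D + (3 + 2*o)**2 (N(o, D) = (3 + 2*o)**2 + D = D + (3 + 2*o)**2)
N(a, -1*(-158)) + 219866 = (-1*(-158) + (3 + 2*(-126))**2) + 219866 = (158 + (3 - 252)**2) + 219866 = (158 + (-249)**2) + 219866 = (158 + 62001) + 219866 = 62159 + 219866 = 282025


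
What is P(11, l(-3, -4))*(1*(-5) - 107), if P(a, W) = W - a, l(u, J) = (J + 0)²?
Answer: -560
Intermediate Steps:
l(u, J) = J²
P(11, l(-3, -4))*(1*(-5) - 107) = ((-4)² - 1*11)*(1*(-5) - 107) = (16 - 11)*(-5 - 107) = 5*(-112) = -560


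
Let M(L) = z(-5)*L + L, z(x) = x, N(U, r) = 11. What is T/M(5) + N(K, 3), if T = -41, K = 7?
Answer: 261/20 ≈ 13.050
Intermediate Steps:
M(L) = -4*L (M(L) = -5*L + L = -4*L)
T/M(5) + N(K, 3) = -41/(-4*5) + 11 = -41/(-20) + 11 = -1/20*(-41) + 11 = 41/20 + 11 = 261/20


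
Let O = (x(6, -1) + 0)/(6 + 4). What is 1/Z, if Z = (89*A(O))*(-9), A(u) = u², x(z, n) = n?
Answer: -100/801 ≈ -0.12484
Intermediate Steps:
O = -⅒ (O = (-1 + 0)/(6 + 4) = -1/10 = -1*⅒ = -⅒ ≈ -0.10000)
Z = -801/100 (Z = (89*(-⅒)²)*(-9) = (89*(1/100))*(-9) = (89/100)*(-9) = -801/100 ≈ -8.0100)
1/Z = 1/(-801/100) = -100/801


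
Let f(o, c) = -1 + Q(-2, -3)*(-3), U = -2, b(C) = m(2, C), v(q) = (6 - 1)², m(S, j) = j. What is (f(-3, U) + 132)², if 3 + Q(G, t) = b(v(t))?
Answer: 4225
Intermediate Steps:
v(q) = 25 (v(q) = 5² = 25)
b(C) = C
Q(G, t) = 22 (Q(G, t) = -3 + 25 = 22)
f(o, c) = -67 (f(o, c) = -1 + 22*(-3) = -1 - 66 = -67)
(f(-3, U) + 132)² = (-67 + 132)² = 65² = 4225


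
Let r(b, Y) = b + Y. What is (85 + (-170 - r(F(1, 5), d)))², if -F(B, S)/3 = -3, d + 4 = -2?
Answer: 7744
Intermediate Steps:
d = -6 (d = -4 - 2 = -6)
F(B, S) = 9 (F(B, S) = -3*(-3) = 9)
r(b, Y) = Y + b
(85 + (-170 - r(F(1, 5), d)))² = (85 + (-170 - (-6 + 9)))² = (85 + (-170 - 1*3))² = (85 + (-170 - 3))² = (85 - 173)² = (-88)² = 7744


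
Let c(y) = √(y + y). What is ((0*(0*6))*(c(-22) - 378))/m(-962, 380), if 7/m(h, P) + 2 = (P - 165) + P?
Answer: 0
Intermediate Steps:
c(y) = √2*√y (c(y) = √(2*y) = √2*√y)
m(h, P) = 7/(-167 + 2*P) (m(h, P) = 7/(-2 + ((P - 165) + P)) = 7/(-2 + ((-165 + P) + P)) = 7/(-2 + (-165 + 2*P)) = 7/(-167 + 2*P))
((0*(0*6))*(c(-22) - 378))/m(-962, 380) = ((0*(0*6))*(√2*√(-22) - 378))/((7/(-167 + 2*380))) = ((0*0)*(√2*(I*√22) - 378))/((7/(-167 + 760))) = (0*(2*I*√11 - 378))/((7/593)) = (0*(-378 + 2*I*√11))/((7*(1/593))) = 0/(7/593) = 0*(593/7) = 0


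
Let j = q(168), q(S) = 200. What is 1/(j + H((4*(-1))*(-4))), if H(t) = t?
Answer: 1/216 ≈ 0.0046296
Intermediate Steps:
j = 200
1/(j + H((4*(-1))*(-4))) = 1/(200 + (4*(-1))*(-4)) = 1/(200 - 4*(-4)) = 1/(200 + 16) = 1/216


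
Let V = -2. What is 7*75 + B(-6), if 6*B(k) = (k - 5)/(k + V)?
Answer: 25211/48 ≈ 525.23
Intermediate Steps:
B(k) = (-5 + k)/(6*(-2 + k)) (B(k) = ((k - 5)/(k - 2))/6 = ((-5 + k)/(-2 + k))/6 = (-5 + k)/(6*(-2 + k)))
7*75 + B(-6) = 7*75 + (-5 - 6)/(6*(-2 - 6)) = 525 + (⅙)*(-11)/(-8) = 525 + (⅙)*(-⅛)*(-11) = 525 + 11/48 = 25211/48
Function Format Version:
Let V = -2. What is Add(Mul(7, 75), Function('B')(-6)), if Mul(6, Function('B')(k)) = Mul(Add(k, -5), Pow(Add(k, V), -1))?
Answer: Rational(25211, 48) ≈ 525.23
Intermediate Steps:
Function('B')(k) = Mul(Rational(1, 6), Pow(Add(-2, k), -1), Add(-5, k)) (Function('B')(k) = Mul(Rational(1, 6), Mul(Add(k, -5), Pow(Add(k, -2), -1))) = Mul(Rational(1, 6), Mul(Add(-5, k), Pow(Add(-2, k), -1))) = Mul(Rational(1, 6), Mul(Pow(Add(-2, k), -1), Add(-5, k))) = Mul(Rational(1, 6), Pow(Add(-2, k), -1), Add(-5, k)))
Add(Mul(7, 75), Function('B')(-6)) = Add(Mul(7, 75), Mul(Rational(1, 6), Pow(Add(-2, -6), -1), Add(-5, -6))) = Add(525, Mul(Rational(1, 6), Pow(-8, -1), -11)) = Add(525, Mul(Rational(1, 6), Rational(-1, 8), -11)) = Add(525, Rational(11, 48)) = Rational(25211, 48)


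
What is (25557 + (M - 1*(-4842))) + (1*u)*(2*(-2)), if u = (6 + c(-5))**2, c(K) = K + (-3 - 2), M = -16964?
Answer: 13371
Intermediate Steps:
c(K) = -5 + K (c(K) = K - 5 = -5 + K)
u = 16 (u = (6 + (-5 - 5))**2 = (6 - 10)**2 = (-4)**2 = 16)
(25557 + (M - 1*(-4842))) + (1*u)*(2*(-2)) = (25557 + (-16964 - 1*(-4842))) + (1*16)*(2*(-2)) = (25557 + (-16964 + 4842)) + 16*(-4) = (25557 - 12122) - 64 = 13435 - 64 = 13371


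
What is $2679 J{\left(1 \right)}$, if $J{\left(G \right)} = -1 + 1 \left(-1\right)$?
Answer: $-5358$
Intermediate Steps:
$J{\left(G \right)} = -2$ ($J{\left(G \right)} = -1 - 1 = -2$)
$2679 J{\left(1 \right)} = 2679 \left(-2\right) = -5358$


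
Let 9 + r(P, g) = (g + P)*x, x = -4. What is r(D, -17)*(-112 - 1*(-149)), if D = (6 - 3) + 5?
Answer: 999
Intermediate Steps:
D = 8 (D = 3 + 5 = 8)
r(P, g) = -9 - 4*P - 4*g (r(P, g) = -9 + (g + P)*(-4) = -9 + (P + g)*(-4) = -9 + (-4*P - 4*g) = -9 - 4*P - 4*g)
r(D, -17)*(-112 - 1*(-149)) = (-9 - 4*8 - 4*(-17))*(-112 - 1*(-149)) = (-9 - 32 + 68)*(-112 + 149) = 27*37 = 999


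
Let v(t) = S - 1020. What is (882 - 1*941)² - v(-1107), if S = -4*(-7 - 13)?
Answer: 4421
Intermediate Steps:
S = 80 (S = -4*(-20) = 80)
v(t) = -940 (v(t) = 80 - 1020 = -940)
(882 - 1*941)² - v(-1107) = (882 - 1*941)² - 1*(-940) = (882 - 941)² + 940 = (-59)² + 940 = 3481 + 940 = 4421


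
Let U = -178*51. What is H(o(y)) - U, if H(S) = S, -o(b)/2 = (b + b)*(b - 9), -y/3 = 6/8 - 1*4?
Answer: 36195/4 ≈ 9048.8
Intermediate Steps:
y = 39/4 (y = -3*(6/8 - 1*4) = -3*(6*(⅛) - 4) = -3*(¾ - 4) = -3*(-13/4) = 39/4 ≈ 9.7500)
o(b) = -4*b*(-9 + b) (o(b) = -2*(b + b)*(b - 9) = -2*2*b*(-9 + b) = -4*b*(-9 + b))
U = -9078
H(o(y)) - U = 4*(39/4)*(9 - 1*39/4) - 1*(-9078) = 4*(39/4)*(9 - 39/4) + 9078 = 4*(39/4)*(-¾) + 9078 = -117/4 + 9078 = 36195/4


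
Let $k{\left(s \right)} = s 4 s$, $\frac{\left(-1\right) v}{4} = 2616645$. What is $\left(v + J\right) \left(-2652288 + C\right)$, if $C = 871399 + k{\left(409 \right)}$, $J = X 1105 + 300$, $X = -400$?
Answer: $12127443914200$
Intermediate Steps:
$v = -10466580$ ($v = \left(-4\right) 2616645 = -10466580$)
$J = -441700$ ($J = \left(-400\right) 1105 + 300 = -442000 + 300 = -441700$)
$k{\left(s \right)} = 4 s^{2}$ ($k{\left(s \right)} = 4 s s = 4 s^{2}$)
$C = 1540523$ ($C = 871399 + 4 \cdot 409^{2} = 871399 + 4 \cdot 167281 = 871399 + 669124 = 1540523$)
$\left(v + J\right) \left(-2652288 + C\right) = \left(-10466580 - 441700\right) \left(-2652288 + 1540523\right) = \left(-10908280\right) \left(-1111765\right) = 12127443914200$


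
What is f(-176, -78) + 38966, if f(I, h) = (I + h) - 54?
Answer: 38658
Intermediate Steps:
f(I, h) = -54 + I + h
f(-176, -78) + 38966 = (-54 - 176 - 78) + 38966 = -308 + 38966 = 38658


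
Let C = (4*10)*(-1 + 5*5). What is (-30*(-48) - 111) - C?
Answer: 369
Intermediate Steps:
C = 960 (C = 40*(-1 + 25) = 40*24 = 960)
(-30*(-48) - 111) - C = (-30*(-48) - 111) - 1*960 = (1440 - 111) - 960 = 1329 - 960 = 369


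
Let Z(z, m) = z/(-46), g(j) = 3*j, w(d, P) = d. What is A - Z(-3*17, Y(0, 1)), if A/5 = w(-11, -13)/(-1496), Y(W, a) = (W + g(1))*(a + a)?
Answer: -3353/3128 ≈ -1.0719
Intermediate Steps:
Y(W, a) = 2*a*(3 + W) (Y(W, a) = (W + 3*1)*(a + a) = (W + 3)*(2*a) = (3 + W)*(2*a) = 2*a*(3 + W))
Z(z, m) = -z/46 (Z(z, m) = z*(-1/46) = -z/46)
A = 5/136 (A = 5*(-11/(-1496)) = 5*(-11*(-1/1496)) = 5*(1/136) = 5/136 ≈ 0.036765)
A - Z(-3*17, Y(0, 1)) = 5/136 - (-1)*(-3*17)/46 = 5/136 - (-1)*(-51)/46 = 5/136 - 1*51/46 = 5/136 - 51/46 = -3353/3128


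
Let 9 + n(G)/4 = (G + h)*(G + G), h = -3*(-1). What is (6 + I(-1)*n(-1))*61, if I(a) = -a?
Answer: -2806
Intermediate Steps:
h = 3
n(G) = -36 + 8*G*(3 + G) (n(G) = -36 + 4*((G + 3)*(G + G)) = -36 + 4*((3 + G)*(2*G)) = -36 + 4*(2*G*(3 + G)) = -36 + 8*G*(3 + G))
(6 + I(-1)*n(-1))*61 = (6 + (-1*(-1))*(-36 + 8*(-1)**2 + 24*(-1)))*61 = (6 + 1*(-36 + 8*1 - 24))*61 = (6 + 1*(-36 + 8 - 24))*61 = (6 + 1*(-52))*61 = (6 - 52)*61 = -46*61 = -2806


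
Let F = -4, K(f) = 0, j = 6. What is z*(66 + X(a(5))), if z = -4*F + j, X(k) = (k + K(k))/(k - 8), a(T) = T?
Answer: 4246/3 ≈ 1415.3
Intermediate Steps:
X(k) = k/(-8 + k) (X(k) = (k + 0)/(k - 8) = k/(-8 + k))
z = 22 (z = -4*(-4) + 6 = 16 + 6 = 22)
z*(66 + X(a(5))) = 22*(66 + 5/(-8 + 5)) = 22*(66 + 5/(-3)) = 22*(66 + 5*(-1/3)) = 22*(66 - 5/3) = 22*(193/3) = 4246/3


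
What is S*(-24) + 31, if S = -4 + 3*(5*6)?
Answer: -2033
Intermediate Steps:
S = 86 (S = -4 + 3*30 = -4 + 90 = 86)
S*(-24) + 31 = 86*(-24) + 31 = -2064 + 31 = -2033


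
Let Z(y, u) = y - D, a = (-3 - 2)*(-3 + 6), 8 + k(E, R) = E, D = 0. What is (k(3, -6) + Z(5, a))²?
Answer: 0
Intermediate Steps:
k(E, R) = -8 + E
a = -15 (a = -5*3 = -15)
Z(y, u) = y (Z(y, u) = y - 1*0 = y + 0 = y)
(k(3, -6) + Z(5, a))² = ((-8 + 3) + 5)² = (-5 + 5)² = 0² = 0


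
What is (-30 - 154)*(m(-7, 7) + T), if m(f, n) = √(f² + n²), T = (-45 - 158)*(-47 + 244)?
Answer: 7358344 - 1288*√2 ≈ 7.3565e+6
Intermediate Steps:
T = -39991 (T = -203*197 = -39991)
(-30 - 154)*(m(-7, 7) + T) = (-30 - 154)*(√((-7)² + 7²) - 39991) = -184*(√(49 + 49) - 39991) = -184*(√98 - 39991) = -184*(7*√2 - 39991) = -184*(-39991 + 7*√2) = 7358344 - 1288*√2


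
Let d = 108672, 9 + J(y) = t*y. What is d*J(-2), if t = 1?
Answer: -1195392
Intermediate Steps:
J(y) = -9 + y (J(y) = -9 + 1*y = -9 + y)
d*J(-2) = 108672*(-9 - 2) = 108672*(-11) = -1195392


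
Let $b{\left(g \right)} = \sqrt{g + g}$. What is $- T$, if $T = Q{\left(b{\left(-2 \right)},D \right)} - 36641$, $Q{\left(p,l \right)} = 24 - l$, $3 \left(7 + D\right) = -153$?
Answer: $36559$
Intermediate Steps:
$D = -58$ ($D = -7 + \frac{1}{3} \left(-153\right) = -7 - 51 = -58$)
$b{\left(g \right)} = \sqrt{2} \sqrt{g}$ ($b{\left(g \right)} = \sqrt{2 g} = \sqrt{2} \sqrt{g}$)
$T = -36559$ ($T = \left(24 - -58\right) - 36641 = \left(24 + 58\right) - 36641 = 82 - 36641 = -36559$)
$- T = \left(-1\right) \left(-36559\right) = 36559$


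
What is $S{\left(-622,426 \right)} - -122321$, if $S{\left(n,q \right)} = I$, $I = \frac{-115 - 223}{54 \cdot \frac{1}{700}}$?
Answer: $\frac{3184367}{27} \approx 1.1794 \cdot 10^{5}$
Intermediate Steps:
$I = - \frac{118300}{27}$ ($I = - \frac{338}{54 \cdot \frac{1}{700}} = - \frac{338}{\frac{27}{350}} = \left(-338\right) \frac{350}{27} = - \frac{118300}{27} \approx -4381.5$)
$S{\left(n,q \right)} = - \frac{118300}{27}$
$S{\left(-622,426 \right)} - -122321 = - \frac{118300}{27} - -122321 = - \frac{118300}{27} + 122321 = \frac{3184367}{27}$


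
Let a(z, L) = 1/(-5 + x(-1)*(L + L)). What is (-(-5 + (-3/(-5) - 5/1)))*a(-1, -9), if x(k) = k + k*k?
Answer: -47/25 ≈ -1.8800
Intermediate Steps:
x(k) = k + k²
a(z, L) = -⅕ (a(z, L) = 1/(-5 + (-(1 - 1))*(L + L)) = 1/(-5 + (-1*0)*(2*L)) = 1/(-5 + 0*(2*L)) = 1/(-5 + 0) = 1/(-5) = -⅕)
(-(-5 + (-3/(-5) - 5/1)))*a(-1, -9) = -(-5 + (-3/(-5) - 5/1))*(-⅕) = -(-5 + (-3*(-⅕) - 5*1))*(-⅕) = -(-5 + (⅗ - 5))*(-⅕) = -(-5 - 22/5)*(-⅕) = -1*(-47/5)*(-⅕) = (47/5)*(-⅕) = -47/25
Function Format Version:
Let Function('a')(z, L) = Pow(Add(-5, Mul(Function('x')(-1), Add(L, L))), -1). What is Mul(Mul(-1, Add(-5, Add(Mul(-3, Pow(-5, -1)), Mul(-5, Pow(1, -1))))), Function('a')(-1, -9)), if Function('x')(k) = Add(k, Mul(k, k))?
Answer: Rational(-47, 25) ≈ -1.8800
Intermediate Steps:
Function('x')(k) = Add(k, Pow(k, 2))
Function('a')(z, L) = Rational(-1, 5) (Function('a')(z, L) = Pow(Add(-5, Mul(Mul(-1, Add(1, -1)), Add(L, L))), -1) = Pow(Add(-5, Mul(Mul(-1, 0), Mul(2, L))), -1) = Pow(Add(-5, Mul(0, Mul(2, L))), -1) = Pow(Add(-5, 0), -1) = Pow(-5, -1) = Rational(-1, 5))
Mul(Mul(-1, Add(-5, Add(Mul(-3, Pow(-5, -1)), Mul(-5, Pow(1, -1))))), Function('a')(-1, -9)) = Mul(Mul(-1, Add(-5, Add(Mul(-3, Pow(-5, -1)), Mul(-5, Pow(1, -1))))), Rational(-1, 5)) = Mul(Mul(-1, Add(-5, Add(Mul(-3, Rational(-1, 5)), Mul(-5, 1)))), Rational(-1, 5)) = Mul(Mul(-1, Add(-5, Add(Rational(3, 5), -5))), Rational(-1, 5)) = Mul(Mul(-1, Add(-5, Rational(-22, 5))), Rational(-1, 5)) = Mul(Mul(-1, Rational(-47, 5)), Rational(-1, 5)) = Mul(Rational(47, 5), Rational(-1, 5)) = Rational(-47, 25)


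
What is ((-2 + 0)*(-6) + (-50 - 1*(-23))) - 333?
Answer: -348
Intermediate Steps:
((-2 + 0)*(-6) + (-50 - 1*(-23))) - 333 = (-2*(-6) + (-50 + 23)) - 333 = (12 - 27) - 333 = -15 - 333 = -348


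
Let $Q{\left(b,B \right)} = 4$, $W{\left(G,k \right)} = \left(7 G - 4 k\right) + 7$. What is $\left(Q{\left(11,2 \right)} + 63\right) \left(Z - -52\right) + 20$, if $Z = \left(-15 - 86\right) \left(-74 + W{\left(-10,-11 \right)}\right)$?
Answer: $632835$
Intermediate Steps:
$W{\left(G,k \right)} = 7 - 4 k + 7 G$ ($W{\left(G,k \right)} = \left(- 4 k + 7 G\right) + 7 = 7 - 4 k + 7 G$)
$Z = 9393$ ($Z = \left(-15 - 86\right) \left(-74 + \left(7 - -44 + 7 \left(-10\right)\right)\right) = - 101 \left(-74 + \left(7 + 44 - 70\right)\right) = - 101 \left(-74 - 19\right) = \left(-101\right) \left(-93\right) = 9393$)
$\left(Q{\left(11,2 \right)} + 63\right) \left(Z - -52\right) + 20 = \left(4 + 63\right) \left(9393 - -52\right) + 20 = 67 \left(9393 + 52\right) + 20 = 67 \cdot 9445 + 20 = 632815 + 20 = 632835$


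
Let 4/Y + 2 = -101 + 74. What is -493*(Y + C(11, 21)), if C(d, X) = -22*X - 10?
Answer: 232764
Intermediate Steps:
C(d, X) = -10 - 22*X
Y = -4/29 (Y = 4/(-2 + (-101 + 74)) = 4/(-2 - 27) = 4/(-29) = 4*(-1/29) = -4/29 ≈ -0.13793)
-493*(Y + C(11, 21)) = -493*(-4/29 + (-10 - 22*21)) = -493*(-4/29 + (-10 - 462)) = -493*(-4/29 - 472) = -493*(-13692/29) = 232764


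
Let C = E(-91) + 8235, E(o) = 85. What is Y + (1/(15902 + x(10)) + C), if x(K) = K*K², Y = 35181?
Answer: 735253903/16902 ≈ 43501.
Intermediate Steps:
x(K) = K³
C = 8320 (C = 85 + 8235 = 8320)
Y + (1/(15902 + x(10)) + C) = 35181 + (1/(15902 + 10³) + 8320) = 35181 + (1/(15902 + 1000) + 8320) = 35181 + (1/16902 + 8320) = 35181 + 140624641/16902 = 735253903/16902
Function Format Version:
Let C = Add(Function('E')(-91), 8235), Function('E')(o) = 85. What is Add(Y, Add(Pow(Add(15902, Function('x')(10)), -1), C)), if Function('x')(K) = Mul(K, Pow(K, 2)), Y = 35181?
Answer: Rational(735253903, 16902) ≈ 43501.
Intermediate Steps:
Function('x')(K) = Pow(K, 3)
C = 8320 (C = Add(85, 8235) = 8320)
Add(Y, Add(Pow(Add(15902, Function('x')(10)), -1), C)) = Add(35181, Add(Pow(Add(15902, Pow(10, 3)), -1), 8320)) = Add(35181, Add(Pow(Add(15902, 1000), -1), 8320)) = Add(35181, Add(Pow(16902, -1), 8320)) = Add(35181, Add(Rational(1, 16902), 8320)) = Add(35181, Rational(140624641, 16902)) = Rational(735253903, 16902)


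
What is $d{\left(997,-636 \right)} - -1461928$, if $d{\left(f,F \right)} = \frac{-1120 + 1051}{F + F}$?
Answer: $\frac{619857495}{424} \approx 1.4619 \cdot 10^{6}$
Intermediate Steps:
$d{\left(f,F \right)} = - \frac{69}{2 F}$
$d{\left(997,-636 \right)} - -1461928 = - \frac{69}{2 \left(-636\right)} - -1461928 = \left(- \frac{69}{2}\right) \left(- \frac{1}{636}\right) + 1461928 = \frac{23}{424} + 1461928 = \frac{619857495}{424}$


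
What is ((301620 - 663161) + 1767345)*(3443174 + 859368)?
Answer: 6048530753768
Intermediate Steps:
((301620 - 663161) + 1767345)*(3443174 + 859368) = (-361541 + 1767345)*4302542 = 1405804*4302542 = 6048530753768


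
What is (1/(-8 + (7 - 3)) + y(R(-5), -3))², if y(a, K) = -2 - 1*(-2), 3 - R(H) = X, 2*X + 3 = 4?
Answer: 1/16 ≈ 0.062500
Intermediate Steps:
X = ½ (X = -3/2 + (½)*4 = -3/2 + 2 = ½ ≈ 0.50000)
R(H) = 5/2 (R(H) = 3 - 1*½ = 3 - ½ = 5/2)
y(a, K) = 0 (y(a, K) = -2 + 2 = 0)
(1/(-8 + (7 - 3)) + y(R(-5), -3))² = (1/(-8 + (7 - 3)) + 0)² = (1/(-8 + 4) + 0)² = (1/(-4) + 0)² = (-¼ + 0)² = (-¼)² = 1/16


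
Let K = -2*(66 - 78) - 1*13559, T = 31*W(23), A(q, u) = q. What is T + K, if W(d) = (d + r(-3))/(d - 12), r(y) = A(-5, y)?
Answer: -148327/11 ≈ -13484.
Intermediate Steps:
r(y) = -5
W(d) = (-5 + d)/(-12 + d) (W(d) = (d - 5)/(d - 12) = (-5 + d)/(-12 + d))
T = 558/11 (T = 31*((-5 + 23)/(-12 + 23)) = 31*(18/11) = 558/11 ≈ 50.727)
K = -13535 (K = -2*(-12) - 13559 = 24 - 13559 = -13535)
T + K = 558/11 - 13535 = -148327/11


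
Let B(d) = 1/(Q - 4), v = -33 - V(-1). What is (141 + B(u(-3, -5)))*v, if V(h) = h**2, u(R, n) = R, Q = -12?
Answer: -38335/8 ≈ -4791.9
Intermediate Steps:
v = -34 (v = -33 - 1*(-1)**2 = -33 - 1*1 = -33 - 1 = -34)
B(d) = -1/16 (B(d) = 1/(-12 - 4) = 1/(-16) = -1/16)
(141 + B(u(-3, -5)))*v = (141 - 1/16)*(-34) = (2255/16)*(-34) = -38335/8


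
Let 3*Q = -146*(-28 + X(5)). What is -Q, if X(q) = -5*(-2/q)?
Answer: -3796/3 ≈ -1265.3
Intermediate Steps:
X(q) = 10/q (X(q) = -(-10)/q = 10/q)
Q = 3796/3 (Q = (-146*(-28 + 10/5))/3 = (-146*(-28 + 10*(⅕)))/3 = (-146*(-28 + 2))/3 = (-146*(-26))/3 = (⅓)*3796 = 3796/3 ≈ 1265.3)
-Q = -1*3796/3 = -3796/3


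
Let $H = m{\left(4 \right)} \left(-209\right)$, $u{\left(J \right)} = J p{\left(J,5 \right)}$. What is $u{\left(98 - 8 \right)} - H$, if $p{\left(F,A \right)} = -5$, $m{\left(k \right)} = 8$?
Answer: $1222$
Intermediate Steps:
$u{\left(J \right)} = - 5 J$ ($u{\left(J \right)} = J \left(-5\right) = - 5 J$)
$H = -1672$ ($H = 8 \left(-209\right) = -1672$)
$u{\left(98 - 8 \right)} - H = - 5 \left(98 - 8\right) - -1672 = \left(-5\right) 90 + 1672 = -450 + 1672 = 1222$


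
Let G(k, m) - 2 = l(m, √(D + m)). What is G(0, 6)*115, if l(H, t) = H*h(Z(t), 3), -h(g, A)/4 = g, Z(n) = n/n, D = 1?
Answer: -2530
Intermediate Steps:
Z(n) = 1
h(g, A) = -4*g
l(H, t) = -4*H (l(H, t) = H*(-4*1) = H*(-4) = -4*H)
G(k, m) = 2 - 4*m
G(0, 6)*115 = (2 - 4*6)*115 = (2 - 24)*115 = -22*115 = -2530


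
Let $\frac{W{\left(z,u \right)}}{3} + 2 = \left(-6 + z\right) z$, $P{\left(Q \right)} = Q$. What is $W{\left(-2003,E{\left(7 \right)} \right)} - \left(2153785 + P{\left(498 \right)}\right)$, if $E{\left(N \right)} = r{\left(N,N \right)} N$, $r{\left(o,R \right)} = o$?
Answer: $9917792$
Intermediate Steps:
$E{\left(N \right)} = N^{2}$ ($E{\left(N \right)} = N N = N^{2}$)
$W{\left(z,u \right)} = -6 + 3 z \left(-6 + z\right)$ ($W{\left(z,u \right)} = -6 + 3 \left(-6 + z\right) z = -6 + 3 z \left(-6 + z\right)$)
$W{\left(-2003,E{\left(7 \right)} \right)} - \left(2153785 + P{\left(498 \right)}\right) = \left(-6 - -36054 + 3 \left(-2003\right)^{2}\right) - \left(2153785 + 498\right) = \left(-6 + 36054 + 3 \cdot 4012009\right) - 2154283 = \left(-6 + 36054 + 12036027\right) - 2154283 = 12072075 - 2154283 = 9917792$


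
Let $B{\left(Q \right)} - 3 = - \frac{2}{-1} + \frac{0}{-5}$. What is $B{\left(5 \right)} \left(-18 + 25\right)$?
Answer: $35$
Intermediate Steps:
$B{\left(Q \right)} = 5$ ($B{\left(Q \right)} = 3 + \left(- \frac{2}{-1} + \frac{0}{-5}\right) = 3 + \left(\left(-2\right) \left(-1\right) + 0 \left(- \frac{1}{5}\right)\right) = 3 + \left(2 + 0\right) = 3 + 2 = 5$)
$B{\left(5 \right)} \left(-18 + 25\right) = 5 \left(-18 + 25\right) = 5 \cdot 7 = 35$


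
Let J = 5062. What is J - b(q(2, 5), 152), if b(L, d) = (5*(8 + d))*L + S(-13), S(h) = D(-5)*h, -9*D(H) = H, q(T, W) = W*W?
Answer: -134377/9 ≈ -14931.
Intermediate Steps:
q(T, W) = W**2
D(H) = -H/9
S(h) = 5*h/9 (S(h) = (-1/9*(-5))*h = 5*h/9)
b(L, d) = -65/9 + L*(40 + 5*d) (b(L, d) = (5*(8 + d))*L + (5/9)*(-13) = (40 + 5*d)*L - 65/9 = L*(40 + 5*d) - 65/9 = -65/9 + L*(40 + 5*d))
J - b(q(2, 5), 152) = 5062 - (-65/9 + 40*5**2 + 5*5**2*152) = 5062 - (-65/9 + 40*25 + 5*25*152) = 5062 - (-65/9 + 1000 + 19000) = 5062 - 1*179935/9 = 5062 - 179935/9 = -134377/9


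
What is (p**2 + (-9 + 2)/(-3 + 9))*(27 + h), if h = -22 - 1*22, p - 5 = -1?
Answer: -1513/6 ≈ -252.17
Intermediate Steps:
p = 4 (p = 5 - 1 = 4)
h = -44 (h = -22 - 22 = -44)
(p**2 + (-9 + 2)/(-3 + 9))*(27 + h) = (4**2 + (-9 + 2)/(-3 + 9))*(27 - 44) = (16 - 7/6)*(-17) = (89/6)*(-17) = -1513/6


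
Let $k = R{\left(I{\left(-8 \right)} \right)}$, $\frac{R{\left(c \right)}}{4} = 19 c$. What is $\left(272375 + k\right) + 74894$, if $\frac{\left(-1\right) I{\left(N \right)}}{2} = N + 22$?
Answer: $345141$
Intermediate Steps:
$I{\left(N \right)} = -44 - 2 N$ ($I{\left(N \right)} = - 2 \left(N + 22\right) = - 2 \left(22 + N\right) = -44 - 2 N$)
$R{\left(c \right)} = 76 c$ ($R{\left(c \right)} = 4 \cdot 19 c = 76 c$)
$k = -2128$ ($k = 76 \left(-44 - -16\right) = 76 \left(-44 + 16\right) = 76 \left(-28\right) = -2128$)
$\left(272375 + k\right) + 74894 = \left(272375 - 2128\right) + 74894 = 270247 + 74894 = 345141$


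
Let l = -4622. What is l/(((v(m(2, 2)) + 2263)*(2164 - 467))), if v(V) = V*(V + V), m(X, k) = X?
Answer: -4622/3853887 ≈ -0.0011993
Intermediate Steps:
v(V) = 2*V**2 (v(V) = V*(2*V) = 2*V**2)
l/(((v(m(2, 2)) + 2263)*(2164 - 467))) = -4622*1/((2164 - 467)*(2*2**2 + 2263)) = -4622*1/(1697*(2*4 + 2263)) = -4622*1/(1697*(8 + 2263)) = -4622/(2271*1697) = -4622/3853887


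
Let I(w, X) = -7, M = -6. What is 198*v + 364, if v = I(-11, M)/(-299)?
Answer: 110222/299 ≈ 368.64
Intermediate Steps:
v = 7/299 (v = -7/(-299) = -7*(-1/299) = 7/299 ≈ 0.023411)
198*v + 364 = 198*(7/299) + 364 = 1386/299 + 364 = 110222/299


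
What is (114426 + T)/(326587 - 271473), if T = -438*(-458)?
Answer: 157515/27557 ≈ 5.7160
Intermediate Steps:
T = 200604
(114426 + T)/(326587 - 271473) = (114426 + 200604)/(326587 - 271473) = 315030/55114 = 315030*(1/55114) = 157515/27557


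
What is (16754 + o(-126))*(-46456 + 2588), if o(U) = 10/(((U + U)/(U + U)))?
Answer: -735403152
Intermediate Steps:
o(U) = 10 (o(U) = 10/(((2*U)/((2*U)))) = 10/(((2*U)*(1/(2*U)))) = 10/1 = 10*1 = 10)
(16754 + o(-126))*(-46456 + 2588) = (16754 + 10)*(-46456 + 2588) = 16764*(-43868) = -735403152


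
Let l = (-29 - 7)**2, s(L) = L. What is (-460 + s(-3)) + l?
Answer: 833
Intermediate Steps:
l = 1296 (l = (-36)**2 = 1296)
(-460 + s(-3)) + l = (-460 - 3) + 1296 = -463 + 1296 = 833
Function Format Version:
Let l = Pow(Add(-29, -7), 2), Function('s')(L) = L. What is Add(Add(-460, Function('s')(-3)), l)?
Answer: 833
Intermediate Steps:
l = 1296 (l = Pow(-36, 2) = 1296)
Add(Add(-460, Function('s')(-3)), l) = Add(Add(-460, -3), 1296) = Add(-463, 1296) = 833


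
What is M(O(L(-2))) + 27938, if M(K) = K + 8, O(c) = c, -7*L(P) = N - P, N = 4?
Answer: 195616/7 ≈ 27945.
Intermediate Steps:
L(P) = -4/7 + P/7 (L(P) = -(4 - P)/7 = -4/7 + P/7)
M(K) = 8 + K
M(O(L(-2))) + 27938 = (8 + (-4/7 + (1/7)*(-2))) + 27938 = (8 + (-4/7 - 2/7)) + 27938 = (8 - 6/7) + 27938 = 50/7 + 27938 = 195616/7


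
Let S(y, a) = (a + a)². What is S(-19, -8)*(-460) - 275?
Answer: -118035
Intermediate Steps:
S(y, a) = 4*a² (S(y, a) = (2*a)² = 4*a²)
S(-19, -8)*(-460) - 275 = (4*(-8)²)*(-460) - 275 = (4*64)*(-460) - 275 = 256*(-460) - 275 = -117760 - 275 = -118035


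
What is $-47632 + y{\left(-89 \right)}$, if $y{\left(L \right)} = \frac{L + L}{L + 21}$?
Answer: $- \frac{1619399}{34} \approx -47629.0$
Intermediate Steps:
$y{\left(L \right)} = \frac{2 L}{21 + L}$
$-47632 + y{\left(-89 \right)} = -47632 + 2 \left(-89\right) \frac{1}{21 - 89} = -47632 + 2 \left(-89\right) \frac{1}{-68} = -47632 + 2 \left(-89\right) \left(- \frac{1}{68}\right) = -47632 + \frac{89}{34} = - \frac{1619399}{34}$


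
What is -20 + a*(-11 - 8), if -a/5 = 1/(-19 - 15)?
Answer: -775/34 ≈ -22.794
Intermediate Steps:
a = 5/34 (a = -5/(-19 - 15) = -5/(-34) = -5*(-1/34) = 5/34 ≈ 0.14706)
-20 + a*(-11 - 8) = -20 + 5*(-11 - 8)/34 = -20 + (5/34)*(-19) = -20 - 95/34 = -775/34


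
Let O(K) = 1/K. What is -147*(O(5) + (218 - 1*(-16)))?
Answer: -172137/5 ≈ -34427.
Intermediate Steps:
-147*(O(5) + (218 - 1*(-16))) = -147*(1/5 + (218 - 1*(-16))) = -147*(⅕ + (218 + 16)) = -147*(⅕ + 234) = -147*1171/5 = -172137/5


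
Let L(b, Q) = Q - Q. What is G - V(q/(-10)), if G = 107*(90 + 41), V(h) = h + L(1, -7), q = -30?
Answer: 14014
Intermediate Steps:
L(b, Q) = 0
V(h) = h (V(h) = h + 0 = h)
G = 14017 (G = 107*131 = 14017)
G - V(q/(-10)) = 14017 - (-30)/(-10) = 14017 - (-30)*(-1)/10 = 14017 - 1*3 = 14017 - 3 = 14014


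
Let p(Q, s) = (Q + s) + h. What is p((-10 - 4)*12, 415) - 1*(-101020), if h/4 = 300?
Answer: 102467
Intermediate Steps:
h = 1200 (h = 4*300 = 1200)
p(Q, s) = 1200 + Q + s (p(Q, s) = (Q + s) + 1200 = 1200 + Q + s)
p((-10 - 4)*12, 415) - 1*(-101020) = (1200 + (-10 - 4)*12 + 415) - 1*(-101020) = (1200 - 14*12 + 415) + 101020 = (1200 - 168 + 415) + 101020 = 1447 + 101020 = 102467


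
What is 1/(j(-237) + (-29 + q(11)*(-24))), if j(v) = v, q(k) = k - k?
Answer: -1/266 ≈ -0.0037594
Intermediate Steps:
q(k) = 0
1/(j(-237) + (-29 + q(11)*(-24))) = 1/(-237 + (-29 + 0*(-24))) = 1/(-237 + (-29 + 0)) = 1/(-237 - 29) = 1/(-266) = -1/266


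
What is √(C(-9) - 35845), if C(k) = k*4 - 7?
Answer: 4*I*√2243 ≈ 189.44*I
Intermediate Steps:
C(k) = -7 + 4*k (C(k) = 4*k - 7 = -7 + 4*k)
√(C(-9) - 35845) = √((-7 + 4*(-9)) - 35845) = √((-7 - 36) - 35845) = √(-43 - 35845) = √(-35888) = 4*I*√2243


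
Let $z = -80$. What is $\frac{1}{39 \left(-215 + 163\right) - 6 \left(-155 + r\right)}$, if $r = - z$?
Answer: $- \frac{1}{1578} \approx -0.00063371$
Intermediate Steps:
$r = 80$ ($r = \left(-1\right) \left(-80\right) = 80$)
$\frac{1}{39 \left(-215 + 163\right) - 6 \left(-155 + r\right)} = \frac{1}{39 \left(-215 + 163\right) - 6 \left(-155 + 80\right)} = \frac{1}{39 \left(-52\right) - -450} = \frac{1}{-2028 + 450} = \frac{1}{-1578} = - \frac{1}{1578}$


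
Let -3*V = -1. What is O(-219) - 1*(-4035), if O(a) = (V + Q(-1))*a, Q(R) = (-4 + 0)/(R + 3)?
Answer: 4400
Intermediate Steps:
Q(R) = -4/(3 + R)
V = ⅓ (V = -⅓*(-1) = ⅓ ≈ 0.33333)
O(a) = -5*a/3 (O(a) = (⅓ - 4/(3 - 1))*a = (⅓ - 4/2)*a = (⅓ - 4*½)*a = (⅓ - 2)*a = -5*a/3)
O(-219) - 1*(-4035) = -5/3*(-219) - 1*(-4035) = 365 + 4035 = 4400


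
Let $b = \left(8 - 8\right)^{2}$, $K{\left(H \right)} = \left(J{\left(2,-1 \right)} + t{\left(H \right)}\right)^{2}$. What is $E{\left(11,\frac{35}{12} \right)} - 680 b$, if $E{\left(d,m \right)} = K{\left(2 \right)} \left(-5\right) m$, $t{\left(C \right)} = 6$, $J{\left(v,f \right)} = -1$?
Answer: $- \frac{4375}{12} \approx -364.58$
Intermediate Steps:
$K{\left(H \right)} = 25$ ($K{\left(H \right)} = \left(-1 + 6\right)^{2} = 5^{2} = 25$)
$E{\left(d,m \right)} = - 125 m$ ($E{\left(d,m \right)} = 25 \left(-5\right) m = - 125 m$)
$b = 0$ ($b = 0^{2} = 0$)
$E{\left(11,\frac{35}{12} \right)} - 680 b = - 125 \cdot \frac{35}{12} - 0 = - 125 \cdot 35 \cdot \frac{1}{12} + 0 = \left(-125\right) \frac{35}{12} + 0 = - \frac{4375}{12} + 0 = - \frac{4375}{12}$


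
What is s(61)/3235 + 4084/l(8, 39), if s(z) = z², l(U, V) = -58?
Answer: -6497961/93815 ≈ -69.264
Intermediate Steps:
s(61)/3235 + 4084/l(8, 39) = 61²/3235 + 4084/(-58) = 3721*(1/3235) + 4084*(-1/58) = 3721/3235 - 2042/29 = -6497961/93815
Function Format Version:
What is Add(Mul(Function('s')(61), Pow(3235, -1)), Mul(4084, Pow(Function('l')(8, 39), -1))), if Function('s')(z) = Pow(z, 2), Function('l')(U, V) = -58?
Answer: Rational(-6497961, 93815) ≈ -69.264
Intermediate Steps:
Add(Mul(Function('s')(61), Pow(3235, -1)), Mul(4084, Pow(Function('l')(8, 39), -1))) = Add(Mul(Pow(61, 2), Pow(3235, -1)), Mul(4084, Pow(-58, -1))) = Add(Mul(3721, Rational(1, 3235)), Mul(4084, Rational(-1, 58))) = Add(Rational(3721, 3235), Rational(-2042, 29)) = Rational(-6497961, 93815)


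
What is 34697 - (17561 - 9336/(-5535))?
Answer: 31612808/1845 ≈ 17134.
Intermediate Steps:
34697 - (17561 - 9336/(-5535)) = 34697 - (17561 - 9336*(-1/5535)) = 34697 - (17561 + 3112/1845) = 34697 - 1*32403157/1845 = 34697 - 32403157/1845 = 31612808/1845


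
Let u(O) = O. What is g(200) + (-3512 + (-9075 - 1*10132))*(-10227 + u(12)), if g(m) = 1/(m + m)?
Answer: 92829834001/400 ≈ 2.3207e+8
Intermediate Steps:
g(m) = 1/(2*m)
g(200) + (-3512 + (-9075 - 1*10132))*(-10227 + u(12)) = (½)/200 + (-3512 + (-9075 - 1*10132))*(-10227 + 12) = (½)*(1/200) + (-3512 + (-9075 - 10132))*(-10215) = 1/400 + (-3512 - 19207)*(-10215) = 1/400 - 22719*(-10215) = 1/400 + 232074585 = 92829834001/400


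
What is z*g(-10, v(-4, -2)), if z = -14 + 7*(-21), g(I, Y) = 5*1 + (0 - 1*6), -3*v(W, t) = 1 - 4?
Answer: 161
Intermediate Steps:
v(W, t) = 1 (v(W, t) = -(1 - 4)/3 = -⅓*(-3) = 1)
g(I, Y) = -1 (g(I, Y) = 5 + (0 - 6) = 5 - 6 = -1)
z = -161 (z = -14 - 147 = -161)
z*g(-10, v(-4, -2)) = -161*(-1) = 161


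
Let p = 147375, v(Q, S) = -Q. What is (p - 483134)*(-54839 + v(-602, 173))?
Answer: 18210560883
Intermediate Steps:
(p - 483134)*(-54839 + v(-602, 173)) = (147375 - 483134)*(-54839 - 1*(-602)) = -335759*(-54839 + 602) = -335759*(-54237) = 18210560883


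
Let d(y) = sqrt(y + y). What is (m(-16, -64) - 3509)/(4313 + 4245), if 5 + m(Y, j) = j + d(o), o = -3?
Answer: -1789/4279 + I*sqrt(6)/8558 ≈ -0.41809 + 0.00028622*I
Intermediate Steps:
d(y) = sqrt(2)*sqrt(y) (d(y) = sqrt(2*y) = sqrt(2)*sqrt(y))
m(Y, j) = -5 + j + I*sqrt(6) (m(Y, j) = -5 + (j + sqrt(2)*sqrt(-3)) = -5 + (j + sqrt(2)*(I*sqrt(3))) = -5 + (j + I*sqrt(6)) = -5 + j + I*sqrt(6))
(m(-16, -64) - 3509)/(4313 + 4245) = ((-5 - 64 + I*sqrt(6)) - 3509)/(4313 + 4245) = ((-69 + I*sqrt(6)) - 3509)/8558 = (-3578 + I*sqrt(6))*(1/8558) = -1789/4279 + I*sqrt(6)/8558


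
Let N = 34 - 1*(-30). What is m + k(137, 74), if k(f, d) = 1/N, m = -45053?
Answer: -2883391/64 ≈ -45053.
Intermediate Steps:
N = 64 (N = 34 + 30 = 64)
k(f, d) = 1/64
m + k(137, 74) = -45053 + 1/64 = -2883391/64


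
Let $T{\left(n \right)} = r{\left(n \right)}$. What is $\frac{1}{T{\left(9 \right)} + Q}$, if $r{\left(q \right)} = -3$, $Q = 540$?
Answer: $\frac{1}{537} \approx 0.0018622$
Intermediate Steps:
$T{\left(n \right)} = -3$
$\frac{1}{T{\left(9 \right)} + Q} = \frac{1}{-3 + 540} = \frac{1}{537}$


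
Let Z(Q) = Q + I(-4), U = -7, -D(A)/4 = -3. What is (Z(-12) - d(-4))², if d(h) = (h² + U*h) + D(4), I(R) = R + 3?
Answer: 4761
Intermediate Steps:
I(R) = 3 + R
D(A) = 12 (D(A) = -4*(-3) = 12)
Z(Q) = -1 + Q (Z(Q) = Q + (3 - 4) = Q - 1 = -1 + Q)
d(h) = 12 + h² - 7*h (d(h) = (h² - 7*h) + 12 = 12 + h² - 7*h)
(Z(-12) - d(-4))² = ((-1 - 12) - (12 + (-4)² - 7*(-4)))² = (-13 - (12 + 16 + 28))² = (-13 - 1*56)² = (-13 - 56)² = (-69)² = 4761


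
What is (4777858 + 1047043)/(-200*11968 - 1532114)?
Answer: -5824901/3925714 ≈ -1.4838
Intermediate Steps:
(4777858 + 1047043)/(-200*11968 - 1532114) = 5824901/(-2393600 - 1532114) = 5824901/(-3925714) = 5824901*(-1/3925714) = -5824901/3925714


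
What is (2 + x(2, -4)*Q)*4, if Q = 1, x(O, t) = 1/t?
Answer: 7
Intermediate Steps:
x(O, t) = 1/t
(2 + x(2, -4)*Q)*4 = (2 + 1/(-4))*4 = (2 - ¼*1)*4 = (2 - ¼)*4 = (7/4)*4 = 7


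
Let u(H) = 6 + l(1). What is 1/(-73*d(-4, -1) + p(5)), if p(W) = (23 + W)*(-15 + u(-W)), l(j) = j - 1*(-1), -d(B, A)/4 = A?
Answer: -1/488 ≈ -0.0020492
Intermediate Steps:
d(B, A) = -4*A
l(j) = 1 + j (l(j) = j + 1 = 1 + j)
u(H) = 8 (u(H) = 6 + (1 + 1) = 6 + 2 = 8)
p(W) = -161 - 7*W (p(W) = (23 + W)*(-15 + 8) = (23 + W)*(-7) = -161 - 7*W)
1/(-73*d(-4, -1) + p(5)) = 1/(-(-292)*(-1) + (-161 - 7*5)) = 1/(-73*4 + (-161 - 35)) = 1/(-292 - 196) = 1/(-488) = -1/488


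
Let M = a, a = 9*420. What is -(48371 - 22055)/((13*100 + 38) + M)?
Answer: -4386/853 ≈ -5.1419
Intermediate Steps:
a = 3780
M = 3780
-(48371 - 22055)/((13*100 + 38) + M) = -(48371 - 22055)/((13*100 + 38) + 3780) = -26316/((1300 + 38) + 3780) = -26316/(1338 + 3780) = -26316/5118 = -1*4386/853 = -4386/853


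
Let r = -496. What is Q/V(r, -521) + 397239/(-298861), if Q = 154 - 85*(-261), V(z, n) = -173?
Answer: -6744978226/51702953 ≈ -130.46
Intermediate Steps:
Q = 22339 (Q = 154 + 22185 = 22339)
Q/V(r, -521) + 397239/(-298861) = 22339/(-173) + 397239/(-298861) = 22339*(-1/173) + 397239*(-1/298861) = -22339/173 - 397239/298861 = -6744978226/51702953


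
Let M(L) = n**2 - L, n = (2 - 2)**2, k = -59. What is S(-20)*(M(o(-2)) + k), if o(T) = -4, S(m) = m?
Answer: 1100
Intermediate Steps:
n = 0 (n = 0**2 = 0)
M(L) = -L (M(L) = 0**2 - L = 0 - L = -L)
S(-20)*(M(o(-2)) + k) = -20*(-1*(-4) - 59) = -20*(4 - 59) = -20*(-55) = 1100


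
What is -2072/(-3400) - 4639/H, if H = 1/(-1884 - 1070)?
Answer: 5824032809/425 ≈ 1.3704e+7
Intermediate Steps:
H = -1/2954 (H = 1/(-2954) = -1/2954 ≈ -0.00033852)
-2072/(-3400) - 4639/H = -2072/(-3400) - 4639/(-1/2954) = -2072*(-1/3400) - 4639*(-2954) = 259/425 + 13703606 = 5824032809/425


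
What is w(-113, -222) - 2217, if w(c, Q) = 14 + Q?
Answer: -2425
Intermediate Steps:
w(-113, -222) - 2217 = (14 - 222) - 2217 = -208 - 2217 = -2425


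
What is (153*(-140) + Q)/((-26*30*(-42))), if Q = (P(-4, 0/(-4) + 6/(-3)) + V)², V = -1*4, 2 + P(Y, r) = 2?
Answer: -5351/8190 ≈ -0.65336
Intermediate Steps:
P(Y, r) = 0 (P(Y, r) = -2 + 2 = 0)
V = -4
Q = 16 (Q = (0 - 4)² = (-4)² = 16)
(153*(-140) + Q)/((-26*30*(-42))) = (153*(-140) + 16)/((-26*30*(-42))) = (-21420 + 16)/((-780*(-42))) = -21404/32760 = -21404*1/32760 = -5351/8190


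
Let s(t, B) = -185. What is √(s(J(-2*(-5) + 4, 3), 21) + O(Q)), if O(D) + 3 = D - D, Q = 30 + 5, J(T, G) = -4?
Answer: 2*I*√47 ≈ 13.711*I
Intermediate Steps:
Q = 35
O(D) = -3 (O(D) = -3 + (D - D) = -3 + 0 = -3)
√(s(J(-2*(-5) + 4, 3), 21) + O(Q)) = √(-185 - 3) = √(-188) = 2*I*√47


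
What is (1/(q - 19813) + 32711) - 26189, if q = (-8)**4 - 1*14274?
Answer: 195601301/29991 ≈ 6522.0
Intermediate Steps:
q = -10178 (q = 4096 - 14274 = -10178)
(1/(q - 19813) + 32711) - 26189 = (1/(-10178 - 19813) + 32711) - 26189 = (1/(-29991) + 32711) - 26189 = (-1/29991 + 32711) - 26189 = 981035600/29991 - 26189 = 195601301/29991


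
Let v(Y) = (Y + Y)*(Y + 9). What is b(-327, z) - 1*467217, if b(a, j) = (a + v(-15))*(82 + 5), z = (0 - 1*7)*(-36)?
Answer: -480006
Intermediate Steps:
v(Y) = 2*Y*(9 + Y) (v(Y) = (2*Y)*(9 + Y) = 2*Y*(9 + Y))
z = 252 (z = (0 - 7)*(-36) = -7*(-36) = 252)
b(a, j) = 15660 + 87*a (b(a, j) = (a + 2*(-15)*(9 - 15))*(82 + 5) = (a + 2*(-15)*(-6))*87 = (a + 180)*87 = (180 + a)*87 = 15660 + 87*a)
b(-327, z) - 1*467217 = (15660 + 87*(-327)) - 1*467217 = (15660 - 28449) - 467217 = -12789 - 467217 = -480006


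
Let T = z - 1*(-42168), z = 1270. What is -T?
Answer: -43438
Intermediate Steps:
T = 43438 (T = 1270 - 1*(-42168) = 1270 + 42168 = 43438)
-T = -1*43438 = -43438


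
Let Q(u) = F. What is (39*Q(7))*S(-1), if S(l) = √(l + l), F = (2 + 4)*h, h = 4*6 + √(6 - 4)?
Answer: I*(468 + 5616*√2) ≈ 8410.2*I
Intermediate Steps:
h = 24 + √2 ≈ 25.414
F = 144 + 6*√2 (F = (2 + 4)*(24 + √2) = 6*(24 + √2) = 144 + 6*√2 ≈ 152.49)
S(l) = √2*√l (S(l) = √(2*l) = √2*√l)
Q(u) = 144 + 6*√2
(39*Q(7))*S(-1) = (39*(144 + 6*√2))*(√2*√(-1)) = (5616 + 234*√2)*(√2*I) = (5616 + 234*√2)*(I*√2) = I*√2*(5616 + 234*√2)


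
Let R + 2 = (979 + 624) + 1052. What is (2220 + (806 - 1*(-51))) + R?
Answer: 5730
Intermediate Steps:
R = 2653 (R = -2 + ((979 + 624) + 1052) = -2 + (1603 + 1052) = -2 + 2655 = 2653)
(2220 + (806 - 1*(-51))) + R = (2220 + (806 - 1*(-51))) + 2653 = (2220 + (806 + 51)) + 2653 = (2220 + 857) + 2653 = 3077 + 2653 = 5730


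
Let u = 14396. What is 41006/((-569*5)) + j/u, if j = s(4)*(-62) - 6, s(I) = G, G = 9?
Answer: -147981739/10239155 ≈ -14.453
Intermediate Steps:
s(I) = 9
j = -564 (j = 9*(-62) - 6 = -558 - 6 = -564)
41006/((-569*5)) + j/u = 41006/((-569*5)) - 564/14396 = 41006/(-2845) - 564*1/14396 = 41006*(-1/2845) - 141/3599 = -41006/2845 - 141/3599 = -147981739/10239155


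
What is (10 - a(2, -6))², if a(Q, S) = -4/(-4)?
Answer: 81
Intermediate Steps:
a(Q, S) = 1 (a(Q, S) = -4*(-¼) = 1)
(10 - a(2, -6))² = (10 - 1*1)² = (10 - 1)² = 9² = 81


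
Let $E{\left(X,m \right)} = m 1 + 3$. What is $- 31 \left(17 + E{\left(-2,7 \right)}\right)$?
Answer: $-837$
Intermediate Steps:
$E{\left(X,m \right)} = 3 + m$ ($E{\left(X,m \right)} = m + 3 = 3 + m$)
$- 31 \left(17 + E{\left(-2,7 \right)}\right) = - 31 \left(17 + \left(3 + 7\right)\right) = - 31 \left(17 + 10\right) = \left(-31\right) 27 = -837$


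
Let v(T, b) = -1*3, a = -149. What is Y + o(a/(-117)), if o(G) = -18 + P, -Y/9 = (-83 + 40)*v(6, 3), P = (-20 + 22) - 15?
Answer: -1192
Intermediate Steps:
v(T, b) = -3
P = -13 (P = 2 - 15 = -13)
Y = -1161 (Y = -9*(-83 + 40)*(-3) = -(-387)*(-3) = -9*129 = -1161)
o(G) = -31 (o(G) = -18 - 13 = -31)
Y + o(a/(-117)) = -1161 - 31 = -1192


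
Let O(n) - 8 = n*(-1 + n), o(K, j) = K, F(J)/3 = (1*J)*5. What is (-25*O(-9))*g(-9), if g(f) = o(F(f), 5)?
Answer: 330750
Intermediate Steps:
F(J) = 15*J (F(J) = 3*((1*J)*5) = 3*(J*5) = 3*(5*J) = 15*J)
O(n) = 8 + n*(-1 + n)
g(f) = 15*f
(-25*O(-9))*g(-9) = (-25*(8 + (-9)² - 1*(-9)))*(15*(-9)) = -25*(8 + 81 + 9)*(-135) = -25*98*(-135) = -2450*(-135) = 330750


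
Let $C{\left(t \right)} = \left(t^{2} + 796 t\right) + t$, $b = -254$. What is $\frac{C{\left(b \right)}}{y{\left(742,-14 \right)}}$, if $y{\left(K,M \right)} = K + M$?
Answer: $- \frac{68961}{364} \approx -189.45$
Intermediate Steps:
$C{\left(t \right)} = t^{2} + 797 t$
$\frac{C{\left(b \right)}}{y{\left(742,-14 \right)}} = \frac{\left(-254\right) \left(797 - 254\right)}{742 - 14} = \frac{\left(-254\right) 543}{728} = \left(-137922\right) \frac{1}{728} = - \frac{68961}{364}$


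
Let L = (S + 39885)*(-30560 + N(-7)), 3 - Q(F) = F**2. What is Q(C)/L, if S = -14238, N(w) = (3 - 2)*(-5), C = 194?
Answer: 37633/783900555 ≈ 4.8007e-5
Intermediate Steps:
N(w) = -5 (N(w) = 1*(-5) = -5)
Q(F) = 3 - F**2
L = -783900555 (L = (-14238 + 39885)*(-30560 - 5) = 25647*(-30565) = -783900555)
Q(C)/L = (3 - 1*194**2)/(-783900555) = (3 - 1*37636)*(-1/783900555) = (3 - 37636)*(-1/783900555) = -37633*(-1/783900555) = 37633/783900555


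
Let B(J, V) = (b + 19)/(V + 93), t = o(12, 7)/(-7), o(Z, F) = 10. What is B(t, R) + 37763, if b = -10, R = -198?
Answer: 1321702/35 ≈ 37763.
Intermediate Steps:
t = -10/7 (t = 10/(-7) = 10*(-1/7) = -10/7 ≈ -1.4286)
B(J, V) = 9/(93 + V) (B(J, V) = (-10 + 19)/(V + 93) = 9/(93 + V))
B(t, R) + 37763 = 9/(93 - 198) + 37763 = 9/(-105) + 37763 = 9*(-1/105) + 37763 = -3/35 + 37763 = 1321702/35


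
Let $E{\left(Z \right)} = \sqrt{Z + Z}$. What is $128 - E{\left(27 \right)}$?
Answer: $128 - 3 \sqrt{6} \approx 120.65$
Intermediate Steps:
$E{\left(Z \right)} = \sqrt{2} \sqrt{Z}$ ($E{\left(Z \right)} = \sqrt{2 Z} = \sqrt{2} \sqrt{Z}$)
$128 - E{\left(27 \right)} = 128 - \sqrt{2} \sqrt{27} = 128 - \sqrt{2} \cdot 3 \sqrt{3} = 128 - 3 \sqrt{6}$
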